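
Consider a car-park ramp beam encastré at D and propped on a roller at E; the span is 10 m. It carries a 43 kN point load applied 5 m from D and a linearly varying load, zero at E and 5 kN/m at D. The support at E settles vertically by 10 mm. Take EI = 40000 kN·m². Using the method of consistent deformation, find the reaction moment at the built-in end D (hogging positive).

M_D = 126 kN·m

Remove the prop at E; the released (primary) structure is a cantilever built in at D.
Downward deflection at the released point E due to the loads:
  point load 43 at a = 5: Pa²(3L − a)/(6EI) = 4479/EI
  triangular load, peak 5 at the fixed end: w₀L⁴/(30EI) = 1667/EI
  δ_0 = 6146/EI
Tip deflection under a unit load at E: L³/(3EI) = 333.3/EI.
With EI = 40000 kN·m²: δ_0 = 0.15365 m and δ_{EE} = 0.008333 m/kN.
Compatibility — the beam at E must follow the support down by 0.01 m: δ_0 − R_E·δ_{EE} = 0.01, so R_E = (0.15365 − 0.01)/0.008333 = 17.24 kN.
Moment equilibrium about D: M_D = Σ(load moments about D) − R_E·L = 298.3 − 17.24×10 = 126 kN·m.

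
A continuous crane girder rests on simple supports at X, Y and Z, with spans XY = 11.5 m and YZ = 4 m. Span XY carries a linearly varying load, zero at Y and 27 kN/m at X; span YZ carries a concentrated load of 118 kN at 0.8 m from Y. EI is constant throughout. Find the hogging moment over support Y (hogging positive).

M_Y = 172.1 kN·m

Insert a hinge at Y; M_Y is the redundant, and each span becomes simply supported.
Discontinuity in slope at Y on the released structure — sum the simple-span end rotations:
  span XY: triangular load, peak 27: 7w₀L³/(360EI) = 798.5/EI
  span YZ: point load 118 at a = 0.8: Pab(L + b)/(6LEI) = 90.62/EI
  relative rotation θ_0 = (798.5 + 90.62)/EI = 889.1/EI
A unit hogging moment at Y produces rotation L₁/(3EI) + L₂/(3EI) = 5.167/EI.
Slope continuity at Y: θ_0 = M_Y·5.167/EI, so M_Y = 889.1/5.167 = 172.1 kN·m (hogging).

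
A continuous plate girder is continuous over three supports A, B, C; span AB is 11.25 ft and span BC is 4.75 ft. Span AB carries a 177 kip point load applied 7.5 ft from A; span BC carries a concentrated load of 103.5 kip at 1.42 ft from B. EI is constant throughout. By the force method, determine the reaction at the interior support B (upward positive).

R_B = 276 kip

Insert a hinge at B; M_B is the redundant, and each span becomes simply supported.
Discontinuity in slope at B on the released structure — sum the simple-span end rotations:
  span AB: point load 177 at a = 7.5: Pab(L + a)/(6LEI) = 1383/EI
  span BC: point load 103.5 at a = 1.42: Pab(L + b)/(6LEI) = 138.8/EI
  relative rotation θ_0 = (1383 + 138.8)/EI = 1522/EI
A unit hogging moment at B produces rotation L₁/(3EI) + L₂/(3EI) = 5.333/EI.
Compatibility: M_B·(L₁+L₂)/(3EI) = θ_0, giving M_B = 285.3 kip·ft (hogging).
Span AB, ΣM about A with M_B applied at B: R_B^{AB}·11.25 = 1328 + 285.3, so R_B^{AB} = 143.4 kip and R_A = 177 − 143.4 = 33.64 kip.
Span BC, ΣM about C: R_B^{BC}·4.75 = 344.7 + 285.3, so R_B^{BC} = 132.6 kip and R_C = 103.5 − 132.6 = -29.12 kip.
R_B = 143.4 + 132.6 = 276 kip.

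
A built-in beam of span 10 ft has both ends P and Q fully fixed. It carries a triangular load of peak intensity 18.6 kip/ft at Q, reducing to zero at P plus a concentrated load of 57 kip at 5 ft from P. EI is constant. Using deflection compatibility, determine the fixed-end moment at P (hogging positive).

M_P = 133.2 kip·ft

Release both end moments; the primary structure is a simply-supported span PQ with redundants M_P and M_Q.
On the primary (simply-supported) span, the end slopes from the loading are:
  at P: triangular load, peak 18.6: 7w₀L³/(360EI) = 361.7/EI
  at Q: triangular load, peak 18.6: w₀L³/(45EI) = 413.3/EI
  at P: point load 57 at a = 5: Pab(L + b)/(6LEI) = 356.2/EI
  at Q: point load 57 at a = 5: Pab(L + a)/(6LEI) = 356.2/EI
  θ_P0 = 717.9/EI,  θ_Q0 = 769.6/EI
Flexibility coefficients: a unit moment at one end gives L/(3EI) there and L/(6EI) at the far end, so f₁₁ = f₂₂ = 3.333/EI and f₁₂ = f₂₁ = 1.667/EI.
Compatibility — zero rotation at each built-in end:
  3.333 M_P + 1.667 M_Q = 717.9
  1.667 M_P + 3.333 M_Q = 769.6
Solving the pair gives M_P = 133.2 kip·ft and M_Q = 164.2 kip·ft (hogging).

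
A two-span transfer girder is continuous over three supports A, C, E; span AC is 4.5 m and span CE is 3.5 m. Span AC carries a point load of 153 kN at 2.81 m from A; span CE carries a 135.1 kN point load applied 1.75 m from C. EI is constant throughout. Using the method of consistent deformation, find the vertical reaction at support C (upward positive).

R_C = 220.3 kN

Take M_C as the redundant. Released structure: two simple spans AC and CE with a hinge at C.
Discontinuity in slope at C on the released structure — sum the simple-span end rotations:
  span AC: point load 153 at a = 2.81: Pab(L + a)/(6LEI) = 196.7/EI
  span CE: point load 135.1 at a = 1.75: Pab(L + b)/(6LEI) = 103.4/EI
  relative rotation θ_0 = (196.7 + 103.4)/EI = 300.2/EI
A unit hogging moment at C produces rotation L₁/(3EI) + L₂/(3EI) = 2.667/EI.
Slope continuity at C: θ_0 = M_C·2.667/EI, so M_C = 300.2/2.667 = 112.6 kN·m (hogging).
Span AC, ΣM about A with M_C applied at C: R_C^{AC}·4.5 = 429.9 + 112.6, so R_C^{AC} = 120.6 kN and R_A = 153 − 120.6 = 32.45 kN.
Span CE, ΣM about E: R_C^{CE}·3.5 = 236.4 + 112.6, so R_C^{CE} = 99.71 kN and R_E = 135.1 − 99.71 = 35.39 kN.
R_C = 120.6 + 99.71 = 220.3 kN.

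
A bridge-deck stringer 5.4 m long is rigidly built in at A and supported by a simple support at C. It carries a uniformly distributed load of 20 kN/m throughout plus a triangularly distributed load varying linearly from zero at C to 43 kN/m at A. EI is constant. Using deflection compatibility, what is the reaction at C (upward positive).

R_C = 63.72 kN

Remove the prop at C; the released (primary) structure is a cantilever built in at A.
Downward deflection at the released point C due to the loads:
  UDL 20: wL⁴/(8EI) = 2126/EI
  triangular load, peak 43 at the fixed end: w₀L⁴/(30EI) = 1219/EI
  δ_0 = 3345/EI
Flexibility coefficient — unit upward force at C: δ_{CC} = L³/(3EI) = 52.49/EI.
Compatibility at C: δ_0 − R_C·δ_{CC} = 0, so R_C = 3345/52.49 = 63.72 kN.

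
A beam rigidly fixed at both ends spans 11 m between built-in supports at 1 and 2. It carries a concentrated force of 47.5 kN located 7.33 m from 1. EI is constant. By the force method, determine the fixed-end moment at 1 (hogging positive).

Release both end moments; the primary structure is a simply-supported span 12 with redundants M_1 and M_2.
Simple-span end rotations at 1 and 2 under the given loads:
  at 1: point load 47.5 at a = 7.33: Pab(L + b)/(6LEI) = 284/EI
  at 2: point load 47.5 at a = 7.33: Pab(L + a)/(6LEI) = 354.9/EI
  θ_10 = 284/EI,  θ_20 = 354.9/EI
Flexibility coefficients: a unit moment at one end gives L/(3EI) there and L/(6EI) at the far end, so f₁₁ = f₂₂ = 3.667/EI and f₁₂ = f₂₁ = 1.833/EI.
Compatibility — zero rotation at each built-in end:
  3.667 M_1 + 1.833 M_2 = 284
  1.833 M_1 + 3.667 M_2 = 354.9
Solving the pair gives M_1 = 38.76 kN·m and M_2 = 77.41 kN·m (hogging).

M_1 = 38.76 kN·m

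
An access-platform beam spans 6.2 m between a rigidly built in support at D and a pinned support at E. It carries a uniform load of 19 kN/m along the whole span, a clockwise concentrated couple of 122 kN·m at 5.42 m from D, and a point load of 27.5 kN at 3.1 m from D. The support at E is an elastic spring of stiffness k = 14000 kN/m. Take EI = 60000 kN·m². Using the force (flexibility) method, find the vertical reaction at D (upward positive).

Remove the prop at E; the released (primary) structure is a cantilever built in at D.
Free-end deflection of the primary structure under the applied loading (downward +):
  UDL 19: wL⁴/(8EI) = 3509/EI
  clockwise couple 122 at a = 5.42: M₀a(2L − a)/(2EI) = 2308/EI
  point load 27.5 at a = 3.1: Pa²(3L − a)/(6EI) = 682.7/EI
  δ_0 = 6500/EI
Tip deflection under a unit load at E: L³/(3EI) = 79.44/EI.
With EI = 60000 kN·m²: δ_0 = 0.10833 m and δ_{EE} = 0.001324 m/kN.
Compatibility — the spring shortens by R_E/k under the reaction it provides: δ_0 − R_E·δ_{EE} = R_E/k. With 1/k = 0.000071 m/kN, R_E = δ_0 / (δ_{EE} + 1/k) = 0.10833 / (0.001324 + 0.000071) = 77.63 kN.
Vertical equilibrium: R_D = ΣP − R_E = 145.3 − 77.63 = 67.67 kN.

R_D = 67.67 kN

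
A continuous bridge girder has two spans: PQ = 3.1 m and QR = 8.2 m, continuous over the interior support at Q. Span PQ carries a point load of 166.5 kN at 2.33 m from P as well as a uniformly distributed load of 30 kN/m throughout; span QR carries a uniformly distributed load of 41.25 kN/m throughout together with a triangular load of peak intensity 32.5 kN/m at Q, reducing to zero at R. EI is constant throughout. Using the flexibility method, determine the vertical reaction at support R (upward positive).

R_R = 165.9 kN

Release continuity at Q by inserting a hinge; the redundant is the internal moment M_Q. The primary structure is two simply-supported spans PQ and QR.
Rotations at Q on the released spans (each span's end-slope, ×1/EI):
  span PQ: point load 166.5 at a = 2.33: Pab(L + a)/(6LEI) = 87.21/EI
  span PQ: UDL 30: wL³/(24EI) = 37.24/EI
  span QR: UDL 41.25: wL³/(24EI) = 947.7/EI
  span QR: triangular load, peak 32.5: w₀L³/(45EI) = 398.2/EI
  relative rotation θ_0 = (124.4 + 1346)/EI = 1470/EI
A unit hogging moment at Q produces rotation L₁/(3EI) + L₂/(3EI) = 3.767/EI.
Slope continuity at Q: θ_0 = M_Q·3.767/EI, so M_Q = 1470/3.767 = 390.4 kN·m (hogging).
Span QR, ΣM about R: R_Q^{QR}·8.2 = 2115 + 390.4, so R_Q^{QR} = 305.6 kN and R_R = 471.5 − 305.6 = 165.9 kN.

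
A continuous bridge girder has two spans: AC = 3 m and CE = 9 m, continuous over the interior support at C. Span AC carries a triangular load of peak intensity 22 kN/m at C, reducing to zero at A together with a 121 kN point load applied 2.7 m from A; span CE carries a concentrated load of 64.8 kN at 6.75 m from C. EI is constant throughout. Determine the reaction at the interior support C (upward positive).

R_C = 174.8 kN

Release continuity at C by inserting a hinge; the redundant is the internal moment M_C. The primary structure is two simply-supported spans AC and CE.
End slopes at the hinge C, treating each span as simply supported:
  span AC: triangular load, peak 22: w₀L³/(45EI) = 13.2/EI
  span AC: point load 121 at a = 2.7: Pab(L + a)/(6LEI) = 31.04/EI
  span CE: point load 64.8 at a = 6.75: Pab(L + b)/(6LEI) = 205/EI
  relative rotation θ_0 = (44.24 + 205)/EI = 249.3/EI
A unit hogging moment at C produces rotation L₁/(3EI) + L₂/(3EI) = 4/EI.
Slope continuity at C: θ_0 = M_C·4/EI, so M_C = 249.3/4 = 62.32 kN·m (hogging).
Span AC, ΣM about A with M_C applied at C: R_C^{AC}·3 = 392.7 + 62.32, so R_C^{AC} = 151.7 kN and R_A = 154 − 151.7 = 2.328 kN.
Span CE, ΣM about E: R_C^{CE}·9 = 145.8 + 62.32, so R_C^{CE} = 23.12 kN and R_E = 64.8 − 23.12 = 41.68 kN.
R_C = 151.7 + 23.12 = 174.8 kN.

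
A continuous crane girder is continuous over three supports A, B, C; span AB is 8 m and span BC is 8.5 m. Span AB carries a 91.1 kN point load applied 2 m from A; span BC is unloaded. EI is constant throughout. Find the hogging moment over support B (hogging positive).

Release continuity at B by inserting a hinge; the redundant is the internal moment M_B. The primary structure is two simply-supported spans AB and BC.
End slopes at the hinge B, treating each span as simply supported:
  span AB: point load 91.1 at a = 2: Pab(L + a)/(6LEI) = 227.8/EI
  relative rotation θ_0 = (227.8 + 0)/EI = 227.8/EI
A unit hogging moment at B produces rotation L₁/(3EI) + L₂/(3EI) = 5.5/EI.
Slope continuity at B: θ_0 = M_B·5.5/EI, so M_B = 227.8/5.5 = 41.41 kN·m (hogging).

M_B = 41.41 kN·m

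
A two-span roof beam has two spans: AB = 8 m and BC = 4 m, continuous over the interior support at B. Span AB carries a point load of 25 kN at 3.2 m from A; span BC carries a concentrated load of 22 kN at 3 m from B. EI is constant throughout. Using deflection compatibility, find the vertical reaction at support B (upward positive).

R_B = 25.19 kN

Insert a hinge at B; M_B is the redundant, and each span becomes simply supported.
End slopes at the hinge B, treating each span as simply supported:
  span AB: point load 25 at a = 3.2: Pab(L + a)/(6LEI) = 89.6/EI
  span BC: point load 22 at a = 3: Pab(L + b)/(6LEI) = 13.75/EI
  relative rotation θ_0 = (89.6 + 13.75)/EI = 103.3/EI
A unit hogging moment at B produces rotation L₁/(3EI) + L₂/(3EI) = 4/EI.
Slope continuity at B: θ_0 = M_B·4/EI, so M_B = 103.3/4 = 25.84 kN·m (hogging).
Span AB, ΣM about A with M_B applied at B: R_B^{AB}·8 = 80 + 25.84, so R_B^{AB} = 13.23 kN and R_A = 25 − 13.23 = 11.77 kN.
Span BC, ΣM about C: R_B^{BC}·4 = 22 + 25.84, so R_B^{BC} = 11.96 kN and R_C = 22 − 11.96 = 10.04 kN.
R_B = 13.23 + 11.96 = 25.19 kN.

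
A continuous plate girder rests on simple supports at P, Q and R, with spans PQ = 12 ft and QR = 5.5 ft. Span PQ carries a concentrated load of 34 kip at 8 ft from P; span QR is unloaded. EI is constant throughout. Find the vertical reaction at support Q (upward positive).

Release continuity at Q by inserting a hinge; the redundant is the internal moment M_Q. The primary structure is two simply-supported spans PQ and QR.
Discontinuity in slope at Q on the released structure — sum the simple-span end rotations:
  span PQ: point load 34 at a = 8: Pab(L + a)/(6LEI) = 302.2/EI
  relative rotation θ_0 = (302.2 + 0)/EI = 302.2/EI
A unit hogging moment at Q produces rotation L₁/(3EI) + L₂/(3EI) = 5.833/EI.
Slope continuity at Q: θ_0 = M_Q·5.833/EI, so M_Q = 302.2/5.833 = 51.81 kip·ft (hogging).
Span PQ, ΣM about P with M_Q applied at Q: R_Q^{PQ}·12 = 272 + 51.81, so R_Q^{PQ} = 26.98 kip and R_P = 34 − 26.98 = 7.016 kip.
Span QR, ΣM about R: R_Q^{QR}·5.5 = 0 + 51.81, so R_Q^{QR} = 9.42 kip and R_R = 0 − 9.42 = -9.42 kip.
R_Q = 26.98 + 9.42 = 36.4 kip.

R_Q = 36.4 kip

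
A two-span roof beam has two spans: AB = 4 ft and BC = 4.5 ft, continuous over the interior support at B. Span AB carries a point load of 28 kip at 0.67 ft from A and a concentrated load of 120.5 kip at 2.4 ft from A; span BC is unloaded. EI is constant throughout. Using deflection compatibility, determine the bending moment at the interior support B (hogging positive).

M_B = 47.84 kip·ft

Insert a hinge at B; M_B is the redundant, and each span becomes simply supported.
Discontinuity in slope at B on the released structure — sum the simple-span end rotations:
  span AB: point load 28 at a = 0.67: Pab(L + a)/(6LEI) = 12.16/EI
  span AB: point load 120.5 at a = 2.4: Pab(L + a)/(6LEI) = 123.4/EI
  relative rotation θ_0 = (135.5 + 0)/EI = 135.5/EI
A unit hogging moment at B produces rotation L₁/(3EI) + L₂/(3EI) = 2.833/EI.
Compatibility: M_B·(L₁+L₂)/(3EI) = θ_0, giving M_B = 47.84 kip·ft (hogging).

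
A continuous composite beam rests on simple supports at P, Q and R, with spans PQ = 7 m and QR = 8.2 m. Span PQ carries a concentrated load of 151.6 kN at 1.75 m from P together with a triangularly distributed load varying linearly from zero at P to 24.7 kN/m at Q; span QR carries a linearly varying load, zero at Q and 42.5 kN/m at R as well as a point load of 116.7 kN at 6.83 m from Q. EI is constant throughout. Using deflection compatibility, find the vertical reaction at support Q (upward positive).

R_Q = 233 kN

Insert a hinge at Q; M_Q is the redundant, and each span becomes simply supported.
Rotations at Q on the released spans (each span's end-slope, ×1/EI):
  span PQ: point load 151.6 at a = 1.75: Pab(L + a)/(6LEI) = 290.2/EI
  span PQ: triangular load, peak 24.7: w₀L³/(45EI) = 188.3/EI
  span QR: triangular load, peak 42.5: 7w₀L³/(360EI) = 455.6/EI
  span QR: point load 116.7 at a = 6.83: Pab(L + b)/(6LEI) = 212.4/EI
  relative rotation θ_0 = (478.4 + 668)/EI = 1146/EI
A unit hogging moment at Q produces rotation L₁/(3EI) + L₂/(3EI) = 5.067/EI.
Compatibility: M_Q·(L₁+L₂)/(3EI) = θ_0, giving M_Q = 226.3 kN·m (hogging).
Span PQ, ΣM about P with M_Q applied at Q: R_Q^{PQ}·7 = 668.7 + 226.3, so R_Q^{PQ} = 127.9 kN and R_P = 238.1 − 127.9 = 110.2 kN.
Span QR, ΣM about R: R_Q^{QR}·8.2 = 636.2 + 226.3, so R_Q^{QR} = 105.2 kN and R_R = 290.9 − 105.2 = 185.8 kN.
R_Q = 127.9 + 105.2 = 233 kN.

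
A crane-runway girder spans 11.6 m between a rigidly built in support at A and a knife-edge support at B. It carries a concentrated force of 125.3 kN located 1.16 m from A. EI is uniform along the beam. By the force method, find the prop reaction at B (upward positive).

Remove the prop at B; the released (primary) structure is a cantilever built in at A.
Primary-structure tip deflection at B by superposition:
  point load 125.3 at a = 1.16: Pa²(3L − a)/(6EI) = 945.3/EI
Flexibility coefficient — unit upward force at B: δ_{BB} = L³/(3EI) = 520.3/EI.
The prop prevents deflection at B: R_B = δ_0/δ_{BB} = 945.3/520.3 = 1.817 kN.

R_B = 1.817 kN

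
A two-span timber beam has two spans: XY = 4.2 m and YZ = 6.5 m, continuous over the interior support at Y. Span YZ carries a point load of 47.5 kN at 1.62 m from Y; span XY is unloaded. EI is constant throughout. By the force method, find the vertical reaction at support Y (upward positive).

Release continuity at Y by inserting a hinge; the redundant is the internal moment M_Y. The primary structure is two simply-supported spans XY and YZ.
Discontinuity in slope at Y on the released structure — sum the simple-span end rotations:
  span YZ: point load 47.5 at a = 1.62: Pab(L + b)/(6LEI) = 109.6/EI
  relative rotation θ_0 = (0 + 109.6)/EI = 109.6/EI
A unit hogging moment at Y produces rotation L₁/(3EI) + L₂/(3EI) = 3.567/EI.
Slope continuity at Y: θ_0 = M_Y·3.567/EI, so M_Y = 109.6/3.567 = 30.72 kN·m (hogging).
Span XY, ΣM about X with M_Y applied at Y: R_Y^{XY}·4.2 = 0 + 30.72, so R_Y^{XY} = 7.315 kN and R_X = 0 − 7.315 = -7.315 kN.
Span YZ, ΣM about Z: R_Y^{YZ}·6.5 = 231.8 + 30.72, so R_Y^{YZ} = 40.39 kN and R_Z = 47.5 − 40.39 = 7.112 kN.
R_Y = 7.315 + 40.39 = 47.7 kN.

R_Y = 47.7 kN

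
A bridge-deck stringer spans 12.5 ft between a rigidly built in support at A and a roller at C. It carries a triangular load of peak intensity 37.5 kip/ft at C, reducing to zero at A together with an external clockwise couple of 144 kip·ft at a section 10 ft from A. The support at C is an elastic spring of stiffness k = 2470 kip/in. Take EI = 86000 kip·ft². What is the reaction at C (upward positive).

Remove the prop at C; the released (primary) structure is a cantilever built in at A.
Free-end deflection of the primary structure under the applied loading (downward +):
  triangular load, peak 37.5 at the free end: 11w₀L⁴/(120EI) = 83923/EI
  clockwise couple 144 at a = 10: M₀a(2L − a)/(2EI) = 10800/EI
  δ_0 = 94723/EI
Tip deflection under a unit load at C: L³/(3EI) = 651/EI.
With EI = 86000 kip·ft²: δ_0 = 1.1014 ft and δ_{CC} = 0.00757 ft/kip.
Compatibility — the spring shortens by R_C/k under the reaction it provides: δ_0 − R_C·δ_{CC} = R_C/k. With 1/k = 1/(2470×12) ft/kip = 0.000034 ft/kip, R_C = δ_0 / (δ_{CC} + 1/k) = 1.1014 / (0.00757 + 0.000034) = 144.8 kip.

R_C = 144.8 kip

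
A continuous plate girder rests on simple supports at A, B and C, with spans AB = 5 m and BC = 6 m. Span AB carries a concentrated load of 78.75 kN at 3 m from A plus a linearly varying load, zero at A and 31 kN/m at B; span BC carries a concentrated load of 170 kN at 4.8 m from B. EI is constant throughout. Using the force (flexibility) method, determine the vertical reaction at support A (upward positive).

Release continuity at B by inserting a hinge; the redundant is the internal moment M_B. The primary structure is two simply-supported spans AB and BC.
End slopes at the hinge B, treating each span as simply supported:
  span AB: point load 78.75 at a = 3: Pab(L + a)/(6LEI) = 126/EI
  span AB: triangular load, peak 31: w₀L³/(45EI) = 86.11/EI
  span BC: point load 170 at a = 4.8: Pab(L + b)/(6LEI) = 195.8/EI
  relative rotation θ_0 = (212.1 + 195.8)/EI = 408/EI
A unit hogging moment at B produces rotation L₁/(3EI) + L₂/(3EI) = 3.667/EI.
Compatibility: M_B·(L₁+L₂)/(3EI) = θ_0, giving M_B = 111.3 kN·m (hogging).
Span AB, ΣM about A with M_B applied at B: R_B^{AB}·5 = 494.6 + 111.3, so R_B^{AB} = 121.2 kN and R_A = 156.2 − 121.2 = 35.08 kN.

R_A = 35.08 kN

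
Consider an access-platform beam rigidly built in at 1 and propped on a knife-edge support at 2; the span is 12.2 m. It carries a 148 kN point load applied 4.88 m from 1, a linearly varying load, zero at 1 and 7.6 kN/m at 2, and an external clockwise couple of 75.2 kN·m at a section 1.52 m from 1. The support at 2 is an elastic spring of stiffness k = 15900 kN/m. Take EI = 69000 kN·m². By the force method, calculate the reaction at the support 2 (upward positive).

R_2 = 58.03 kN

Release the roller at 2. Primary structure: cantilever fixed at 1.
Downward deflection at the released point 2 due to the loads:
  point load 148 at a = 4.88: Pa²(3L − a)/(6EI) = 18633/EI
  triangular load, peak 7.6 at the free end: 11w₀L⁴/(120EI) = 15433/EI
  clockwise couple 75.2 at a = 1.52: M₀a(2L − a)/(2EI) = 1308/EI
  δ_0 = 35374/EI
Flexibility coefficient — unit upward force at 2: δ_{22} = L³/(3EI) = 605.3/EI.
With EI = 69000 kN·m²: δ_0 = 0.51267 m and δ_{22} = 0.008772 m/kN.
Compatibility — the spring shortens by R_2/k under the reaction it provides: δ_0 − R_2·δ_{22} = R_2/k. With 1/k = 0.000063 m/kN, R_2 = δ_0 / (δ_{22} + 1/k) = 0.51267 / (0.008772 + 0.000063) = 58.03 kN.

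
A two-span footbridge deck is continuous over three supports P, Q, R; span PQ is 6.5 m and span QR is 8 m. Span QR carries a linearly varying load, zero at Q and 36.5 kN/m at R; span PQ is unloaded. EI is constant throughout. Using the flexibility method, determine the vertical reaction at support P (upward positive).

Insert a hinge at Q; M_Q is the redundant, and each span becomes simply supported.
Discontinuity in slope at Q on the released structure — sum the simple-span end rotations:
  span QR: triangular load, peak 36.5: 7w₀L³/(360EI) = 363.4/EI
  relative rotation θ_0 = (0 + 363.4)/EI = 363.4/EI
A unit hogging moment at Q produces rotation L₁/(3EI) + L₂/(3EI) = 4.833/EI.
Slope continuity at Q: θ_0 = M_Q·4.833/EI, so M_Q = 363.4/4.833 = 75.18 kN·m (hogging).
Span PQ, ΣM about P with M_Q applied at Q: R_Q^{PQ}·6.5 = 0 + 75.18, so R_Q^{PQ} = 11.57 kN and R_P = 0 − 11.57 = -11.57 kN.

R_P = -11.57 kN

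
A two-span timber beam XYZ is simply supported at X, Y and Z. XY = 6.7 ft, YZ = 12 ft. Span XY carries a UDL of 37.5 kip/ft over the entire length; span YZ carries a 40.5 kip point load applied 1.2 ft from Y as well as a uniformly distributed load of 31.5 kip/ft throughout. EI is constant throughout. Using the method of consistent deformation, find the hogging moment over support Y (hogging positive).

M_Y = 465.9 kip·ft

Insert a hinge at Y; M_Y is the redundant, and each span becomes simply supported.
Rotations at Y on the released spans (each span's end-slope, ×1/EI):
  span XY: UDL 37.5: wL³/(24EI) = 469.9/EI
  span YZ: point load 40.5 at a = 1.2: Pab(L + b)/(6LEI) = 166.2/EI
  span YZ: UDL 31.5: wL³/(24EI) = 2268/EI
  relative rotation θ_0 = (469.9 + 2434)/EI = 2904/EI
A unit hogging moment at Y produces rotation L₁/(3EI) + L₂/(3EI) = 6.233/EI.
Compatibility: M_Y·(L₁+L₂)/(3EI) = θ_0, giving M_Y = 465.9 kip·ft (hogging).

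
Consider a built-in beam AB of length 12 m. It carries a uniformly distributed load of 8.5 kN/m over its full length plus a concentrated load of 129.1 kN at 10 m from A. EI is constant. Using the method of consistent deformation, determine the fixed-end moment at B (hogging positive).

M_B = 281.3 kN·m

Release both end moments; the primary structure is a simply-supported span AB with redundants M_A and M_B.
End rotations of the released simple span under the applied load (×1/EI):
  at A: UDL 8.5: wL³/(24EI) = 612/EI
  at B: UDL 8.5: wL³/(24EI) = 612/EI
  at A: point load 129.1 at a = 10: Pab(L + b)/(6LEI) = 502.1/EI
  at B: point load 129.1 at a = 10: Pab(L + a)/(6LEI) = 788.9/EI
  θ_A0 = 1114/EI,  θ_B0 = 1401/EI
Flexibility coefficients: a unit moment at one end gives L/(3EI) there and L/(6EI) at the far end, so f₁₁ = f₂₂ = 4/EI and f₁₂ = f₂₁ = 2/EI.
Compatibility — zero rotation at each built-in end:
  4 M_A + 2 M_B = 1114
  2 M_A + 4 M_B = 1401
Solving the pair gives M_A = 137.9 kN·m and M_B = 281.3 kN·m (hogging).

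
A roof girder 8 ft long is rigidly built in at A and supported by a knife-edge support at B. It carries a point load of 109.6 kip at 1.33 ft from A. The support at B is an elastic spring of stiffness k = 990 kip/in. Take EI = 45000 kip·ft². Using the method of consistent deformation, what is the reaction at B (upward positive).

Remove the prop at B; the released (primary) structure is a cantilever built in at A.
Free-end deflection of the primary structure under the applied loading (downward +):
  point load 109.6 at a = 1.33: Pa²(3L − a)/(6EI) = 732.5/EI
Flexibility coefficient — unit upward force at B: δ_{BB} = L³/(3EI) = 170.7/EI.
With EI = 45000 kip·ft²: δ_0 = 0.016278 ft and δ_{BB} = 0.003793 ft/kip.
Compatibility — the spring shortens by R_B/k under the reaction it provides: δ_0 − R_B·δ_{BB} = R_B/k. With 1/k = 1/(990×12) ft/kip = 0.000084 ft/kip, R_B = δ_0 / (δ_{BB} + 1/k) = 0.016278 / (0.003793 + 0.000084) = 4.199 kip.

R_B = 4.199 kip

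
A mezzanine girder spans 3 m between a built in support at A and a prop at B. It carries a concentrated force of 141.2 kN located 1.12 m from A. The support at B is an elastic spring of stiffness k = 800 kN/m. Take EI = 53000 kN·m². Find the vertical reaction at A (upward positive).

Release the roller at B. Primary structure: cantilever fixed at A.
Free-end deflection of the primary structure under the applied loading (downward +):
  point load 141.2 at a = 1.12: Pa²(3L − a)/(6EI) = 232.6/EI
Tip deflection under a unit load at B: L³/(3EI) = 9/EI.
With EI = 53000 kN·m²: δ_0 = 0.004389 m and δ_{BB} = 0.00017 m/kN.
Compatibility — the spring shortens by R_B/k under the reaction it provides: δ_0 − R_B·δ_{BB} = R_B/k. With 1/k = 0.00125 m/kN, R_B = δ_0 / (δ_{BB} + 1/k) = 0.004389 / (0.00017 + 0.00125) = 3.091 kN.
Vertical equilibrium: R_A = ΣP − R_B = 141.2 − 3.091 = 138.1 kN.

R_A = 138.1 kN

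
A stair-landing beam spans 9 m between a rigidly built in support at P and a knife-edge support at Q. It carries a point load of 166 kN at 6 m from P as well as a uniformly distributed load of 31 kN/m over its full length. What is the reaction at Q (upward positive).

Release the roller at Q. Primary structure: cantilever fixed at P.
Downward deflection at the released point Q due to the loads:
  point load 166 at a = 6: Pa²(3L − a)/(6EI) = 20916/EI
  UDL 31: wL⁴/(8EI) = 25424/EI
  δ_0 = 46340/EI
Flexibility coefficient — unit upward force at Q: δ_{QQ} = L³/(3EI) = 243/EI.
Compatibility at Q: δ_0 − R_Q·δ_{QQ} = 0, so R_Q = 46340/243 = 190.7 kN.

R_Q = 190.7 kN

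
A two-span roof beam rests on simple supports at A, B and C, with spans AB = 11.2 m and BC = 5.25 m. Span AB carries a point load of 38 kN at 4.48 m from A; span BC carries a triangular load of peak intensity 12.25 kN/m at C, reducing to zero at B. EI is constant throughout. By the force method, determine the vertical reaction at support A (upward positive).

R_A = 17.89 kN

Take M_B as the redundant. Released structure: two simple spans AB and BC with a hinge at B.
Discontinuity in slope at B on the released structure — sum the simple-span end rotations:
  span AB: point load 38 at a = 4.48: Pab(L + a)/(6LEI) = 266.9/EI
  span BC: triangular load, peak 12.25: 7w₀L³/(360EI) = 34.47/EI
  relative rotation θ_0 = (266.9 + 34.47)/EI = 301.4/EI
A unit hogging moment at B produces rotation L₁/(3EI) + L₂/(3EI) = 5.483/EI.
Compatibility: M_B·(L₁+L₂)/(3EI) = θ_0, giving M_B = 54.97 kN·m (hogging).
Span AB, ΣM about A with M_B applied at B: R_B^{AB}·11.2 = 170.2 + 54.97, so R_B^{AB} = 20.11 kN and R_A = 38 − 20.11 = 17.89 kN.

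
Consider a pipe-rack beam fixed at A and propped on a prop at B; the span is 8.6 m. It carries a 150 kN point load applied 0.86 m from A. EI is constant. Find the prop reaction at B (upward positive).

Remove the prop at B; the released (primary) structure is a cantilever built in at A.
Primary-structure tip deflection at B by superposition:
  point load 150 at a = 0.86: Pa²(3L − a)/(6EI) = 461.1/EI
Flexibility coefficient — unit upward force at B: δ_{BB} = L³/(3EI) = 212/EI.
Compatibility at B: δ_0 − R_B·δ_{BB} = 0, so R_B = 461.1/212 = 2.175 kN.

R_B = 2.175 kN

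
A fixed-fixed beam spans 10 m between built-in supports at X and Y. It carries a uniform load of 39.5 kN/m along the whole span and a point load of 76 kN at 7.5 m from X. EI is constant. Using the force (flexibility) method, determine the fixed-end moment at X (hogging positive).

M_X = 364.8 kN·m

Release both end moments; the primary structure is a simply-supported span XY with redundants M_X and M_Y.
End rotations of the released simple span under the applied load (×1/EI):
  at X: UDL 39.5: wL³/(24EI) = 1646/EI
  at Y: UDL 39.5: wL³/(24EI) = 1646/EI
  at X: point load 76 at a = 7.5: Pab(L + b)/(6LEI) = 296.9/EI
  at Y: point load 76 at a = 7.5: Pab(L + a)/(6LEI) = 415.6/EI
  θ_X0 = 1943/EI,  θ_Y0 = 2061/EI
Flexibility coefficients: a unit moment at one end gives L/(3EI) there and L/(6EI) at the far end, so f₁₁ = f₂₂ = 3.333/EI and f₁₂ = f₂₁ = 1.667/EI.
Compatibility — zero rotation at each built-in end:
  3.333 M_X + 1.667 M_Y = 1943
  1.667 M_X + 3.333 M_Y = 2061
Solving the pair gives M_X = 364.8 kN·m and M_Y = 436 kN·m (hogging).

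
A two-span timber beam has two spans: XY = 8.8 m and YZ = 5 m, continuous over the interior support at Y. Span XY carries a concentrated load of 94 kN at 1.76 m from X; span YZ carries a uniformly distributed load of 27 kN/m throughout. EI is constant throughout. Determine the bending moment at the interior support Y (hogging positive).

Insert a hinge at Y; M_Y is the redundant, and each span becomes simply supported.
Rotations at Y on the released spans (each span's end-slope, ×1/EI):
  span XY: point load 94 at a = 1.76: Pab(L + a)/(6LEI) = 232.9/EI
  span YZ: UDL 27: wL³/(24EI) = 140.6/EI
  relative rotation θ_0 = (232.9 + 140.6)/EI = 373.6/EI
A unit hogging moment at Y produces rotation L₁/(3EI) + L₂/(3EI) = 4.6/EI.
Compatibility: M_Y·(L₁+L₂)/(3EI) = θ_0, giving M_Y = 81.21 kN·m (hogging).

M_Y = 81.21 kN·m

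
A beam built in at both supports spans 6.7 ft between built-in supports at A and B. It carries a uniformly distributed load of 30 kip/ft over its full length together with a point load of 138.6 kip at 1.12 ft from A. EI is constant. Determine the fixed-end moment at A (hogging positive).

M_A = 219.9 kip·ft

Take the two fixed-end moments M_A, M_B as redundants; the released structure is the simple span AB.
End rotations of the released simple span under the applied load (×1/EI):
  at A: UDL 30: wL³/(24EI) = 376/EI
  at B: UDL 30: wL³/(24EI) = 376/EI
  at A: point load 138.6 at a = 1.12: Pab(L + b)/(6LEI) = 264.6/EI
  at B: point load 138.6 at a = 1.12: Pab(L + a)/(6LEI) = 168.5/EI
  θ_A0 = 640.6/EI,  θ_B0 = 544.5/EI
Flexibility coefficients: a unit moment at one end gives L/(3EI) there and L/(6EI) at the far end, so f₁₁ = f₂₂ = 2.233/EI and f₁₂ = f₂₁ = 1.117/EI.
Compatibility — zero rotation at each built-in end:
  2.233 M_A + 1.117 M_B = 640.6
  1.117 M_A + 2.233 M_B = 544.5
Solving the pair gives M_A = 219.9 kip·ft and M_B = 133.8 kip·ft (hogging).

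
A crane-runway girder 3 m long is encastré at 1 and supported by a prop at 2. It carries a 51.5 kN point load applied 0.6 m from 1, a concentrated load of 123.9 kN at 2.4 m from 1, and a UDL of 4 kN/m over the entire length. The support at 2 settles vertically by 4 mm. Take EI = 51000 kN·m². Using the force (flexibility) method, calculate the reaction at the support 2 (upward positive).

Release the roller at 2. Primary structure: cantilever fixed at 1.
Primary-structure tip deflection at 2 by superposition:
  point load 51.5 at a = 0.6: Pa²(3L − a)/(6EI) = 25.96/EI
  point load 123.9 at a = 2.4: Pa²(3L − a)/(6EI) = 785/EI
  UDL 4: wL⁴/(8EI) = 40.5/EI
  δ_0 = 851.5/EI
Flexibility coefficient — unit upward force at 2: δ_{22} = L³/(3EI) = 9/EI.
With EI = 51000 kN·m²: δ_0 = 0.016696 m and δ_{22} = 0.000176 m/kN.
Compatibility — the beam at 2 must follow the support down by 0.004 m: δ_0 − R_2·δ_{22} = 0.004, so R_2 = (0.016696 − 0.004)/0.000176 = 71.94 kN.

R_2 = 71.94 kN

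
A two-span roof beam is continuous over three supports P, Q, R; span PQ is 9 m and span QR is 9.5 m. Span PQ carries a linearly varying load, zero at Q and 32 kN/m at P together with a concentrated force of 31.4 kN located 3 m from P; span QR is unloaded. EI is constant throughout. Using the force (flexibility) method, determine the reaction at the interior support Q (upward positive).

Insert a hinge at Q; M_Q is the redundant, and each span becomes simply supported.
Discontinuity in slope at Q on the released structure — sum the simple-span end rotations:
  span PQ: triangular load, peak 32: 7w₀L³/(360EI) = 453.6/EI
  span PQ: point load 31.4 at a = 3: Pab(L + a)/(6LEI) = 125.6/EI
  relative rotation θ_0 = (579.2 + 0)/EI = 579.2/EI
A unit hogging moment at Q produces rotation L₁/(3EI) + L₂/(3EI) = 6.167/EI.
Compatibility: M_Q·(L₁+L₂)/(3EI) = θ_0, giving M_Q = 93.92 kN·m (hogging).
Span PQ, ΣM about P with M_Q applied at Q: R_Q^{PQ}·9 = 526.2 + 93.92, so R_Q^{PQ} = 68.9 kN and R_P = 175.4 − 68.9 = 106.5 kN.
Span QR, ΣM about R: R_Q^{QR}·9.5 = 0 + 93.92, so R_Q^{QR} = 9.887 kN and R_R = 0 − 9.887 = -9.887 kN.
R_Q = 68.9 + 9.887 = 78.79 kN.

R_Q = 78.79 kN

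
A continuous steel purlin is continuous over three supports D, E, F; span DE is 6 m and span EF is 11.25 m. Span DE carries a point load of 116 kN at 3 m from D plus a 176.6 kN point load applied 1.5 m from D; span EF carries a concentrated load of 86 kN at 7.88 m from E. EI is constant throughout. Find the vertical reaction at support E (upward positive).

Insert a hinge at E; M_E is the redundant, and each span becomes simply supported.
End slopes at the hinge E, treating each span as simply supported:
  span DE: point load 116 at a = 3: Pab(L + a)/(6LEI) = 261/EI
  span DE: point load 176.6 at a = 1.5: Pab(L + a)/(6LEI) = 248.3/EI
  span EF: point load 86 at a = 7.88: Pab(L + b)/(6LEI) = 494.7/EI
  relative rotation θ_0 = (509.3 + 494.7)/EI = 1004/EI
A unit hogging moment at E produces rotation L₁/(3EI) + L₂/(3EI) = 5.75/EI.
Compatibility: M_E·(L₁+L₂)/(3EI) = θ_0, giving M_E = 174.6 kN·m (hogging).
Span DE, ΣM about D with M_E applied at E: R_E^{DE}·6 = 612.9 + 174.6, so R_E^{DE} = 131.3 kN and R_D = 292.6 − 131.3 = 161.3 kN.
Span EF, ΣM about F: R_E^{EF}·11.25 = 289.8 + 174.6, so R_E^{EF} = 41.28 kN and R_F = 86 − 41.28 = 44.72 kN.
R_E = 131.3 + 41.28 = 172.5 kN.

R_E = 172.5 kN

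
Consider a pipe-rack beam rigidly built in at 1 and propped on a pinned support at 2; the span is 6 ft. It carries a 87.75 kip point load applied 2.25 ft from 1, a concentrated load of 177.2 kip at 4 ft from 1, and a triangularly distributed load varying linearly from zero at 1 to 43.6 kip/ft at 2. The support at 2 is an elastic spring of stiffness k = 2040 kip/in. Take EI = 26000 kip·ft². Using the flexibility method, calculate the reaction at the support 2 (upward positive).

R_2 = 177.4 kip

Choose R_2 as the redundant. The primary structure is the cantilever fixed at 1.
Primary-structure tip deflection at 2 by superposition:
  point load 87.75 at a = 2.25: Pa²(3L − a)/(6EI) = 1166/EI
  point load 177.2 at a = 4: Pa²(3L − a)/(6EI) = 6615/EI
  triangular load, peak 43.6 at the free end: 11w₀L⁴/(120EI) = 5180/EI
  δ_0 = 12961/EI
Tip deflection under a unit load at 2: L³/(3EI) = 72/EI.
With EI = 26000 kip·ft²: δ_0 = 0.49851 ft and δ_{22} = 0.002769 ft/kip.
Compatibility — the spring shortens by R_2/k under the reaction it provides: δ_0 − R_2·δ_{22} = R_2/k. With 1/k = 1/(2040×12) ft/kip = 0.000041 ft/kip, R_2 = δ_0 / (δ_{22} + 1/k) = 0.49851 / (0.002769 + 0.000041) = 177.4 kip.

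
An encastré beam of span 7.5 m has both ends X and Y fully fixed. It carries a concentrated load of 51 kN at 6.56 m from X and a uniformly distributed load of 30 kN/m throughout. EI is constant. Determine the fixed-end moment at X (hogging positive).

Release both end moments; the primary structure is a simply-supported span XY with redundants M_X and M_Y.
On the primary (simply-supported) span, the end slopes from the loading are:
  at X: point load 51 at a = 6.56: Pab(L + b)/(6LEI) = 58.98/EI
  at Y: point load 51 at a = 6.56: Pab(L + a)/(6LEI) = 98.26/EI
  at X: UDL 30: wL³/(24EI) = 527.3/EI
  at Y: UDL 30: wL³/(24EI) = 527.3/EI
  θ_X0 = 586.3/EI,  θ_Y0 = 625.6/EI
Flexibility coefficients: a unit moment at one end gives L/(3EI) there and L/(6EI) at the far end, so f₁₁ = f₂₂ = 2.5/EI and f₁₂ = f₂₁ = 1.25/EI.
Compatibility — zero rotation at each built-in end:
  2.5 M_X + 1.25 M_Y = 586.3
  1.25 M_X + 2.5 M_Y = 625.6
Solving the pair gives M_X = 145.9 kN·m and M_Y = 177.3 kN·m (hogging).

M_X = 145.9 kN·m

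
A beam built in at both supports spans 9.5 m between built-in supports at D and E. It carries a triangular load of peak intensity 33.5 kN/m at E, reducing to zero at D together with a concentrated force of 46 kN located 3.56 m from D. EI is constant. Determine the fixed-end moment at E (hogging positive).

M_E = 189.5 kN·m

Release both end moments; the primary structure is a simply-supported span DE with redundants M_D and M_E.
End rotations of the released simple span under the applied load (×1/EI):
  at D: triangular load, peak 33.5: 7w₀L³/(360EI) = 558.5/EI
  at E: triangular load, peak 33.5: w₀L³/(45EI) = 638.3/EI
  at D: point load 46 at a = 3.56: Pab(L + b)/(6LEI) = 263.5/EI
  at E: point load 46 at a = 3.56: Pab(L + a)/(6LEI) = 222.9/EI
  θ_D0 = 822/EI,  θ_E0 = 861.1/EI
Flexibility coefficients: a unit moment at one end gives L/(3EI) there and L/(6EI) at the far end, so f₁₁ = f₂₂ = 3.167/EI and f₁₂ = f₂₁ = 1.583/EI.
Compatibility — zero rotation at each built-in end:
  3.167 M_D + 1.583 M_E = 822
  1.583 M_D + 3.167 M_E = 861.1
Solving the pair gives M_D = 164.8 kN·m and M_E = 189.5 kN·m (hogging).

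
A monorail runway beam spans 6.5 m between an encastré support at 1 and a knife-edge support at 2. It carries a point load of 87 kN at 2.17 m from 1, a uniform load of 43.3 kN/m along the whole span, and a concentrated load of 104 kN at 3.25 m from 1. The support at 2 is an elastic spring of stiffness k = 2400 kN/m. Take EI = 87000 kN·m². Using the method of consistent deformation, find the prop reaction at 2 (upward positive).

R_2 = 108.1 kN

Release the roller at 2. Primary structure: cantilever fixed at 1.
Free-end deflection of the primary structure under the applied loading (downward +):
  point load 87 at a = 2.17: Pa²(3L − a)/(6EI) = 1183/EI
  UDL 43.3: wL⁴/(8EI) = 9662/EI
  point load 104 at a = 3.25: Pa²(3L − a)/(6EI) = 2975/EI
  δ_0 = 13820/EI
Flexibility coefficient — unit upward force at 2: δ_{22} = L³/(3EI) = 91.54/EI.
With EI = 87000 kN·m²: δ_0 = 0.15885 m and δ_{22} = 0.001052 m/kN.
Compatibility — the spring shortens by R_2/k under the reaction it provides: δ_0 − R_2·δ_{22} = R_2/k. With 1/k = 0.000417 m/kN, R_2 = δ_0 / (δ_{22} + 1/k) = 0.15885 / (0.001052 + 0.000417) = 108.1 kN.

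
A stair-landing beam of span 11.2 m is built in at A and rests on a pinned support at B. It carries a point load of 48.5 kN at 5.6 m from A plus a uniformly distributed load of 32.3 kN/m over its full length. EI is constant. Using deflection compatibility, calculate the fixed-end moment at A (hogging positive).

Take the reaction at B as the redundant and release it; the primary structure is a cantilever fixed at A.
Free-end deflection of the primary structure under the applied loading (downward +):
  point load 48.5 at a = 5.6: Pa²(3L − a)/(6EI) = 7098/EI
  UDL 32.3: wL⁴/(8EI) = 63531/EI
  δ_0 = 70629/EI
Tip deflection under a unit load at B: L³/(3EI) = 468.3/EI.
The prop prevents deflection at B: R_B = δ_0/δ_{BB} = 70629/468.3 = 150.8 kN.
Moment equilibrium about A: M_A = Σ(load moments about A) − R_B·L = 2297 − 150.8×11.2 = 608.3 kN·m.

M_A = 608.3 kN·m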